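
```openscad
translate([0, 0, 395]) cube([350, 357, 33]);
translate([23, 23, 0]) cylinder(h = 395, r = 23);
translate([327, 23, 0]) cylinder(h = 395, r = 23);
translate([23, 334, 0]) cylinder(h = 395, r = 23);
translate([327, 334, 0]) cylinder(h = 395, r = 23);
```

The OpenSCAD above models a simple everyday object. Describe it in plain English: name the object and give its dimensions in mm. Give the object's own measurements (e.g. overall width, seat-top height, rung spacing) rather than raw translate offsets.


A four-legged stool. The seat is a 350×357×33 mm slab whose top surface is at z = 428 mm; four round legs, each 46 mm in diameter, run from the floor (z = 0) to the underside of the seat, each leg's axis is inset half a diameter from the nearest pair of seat edges (so the leg's bounding box is flush with the corner).


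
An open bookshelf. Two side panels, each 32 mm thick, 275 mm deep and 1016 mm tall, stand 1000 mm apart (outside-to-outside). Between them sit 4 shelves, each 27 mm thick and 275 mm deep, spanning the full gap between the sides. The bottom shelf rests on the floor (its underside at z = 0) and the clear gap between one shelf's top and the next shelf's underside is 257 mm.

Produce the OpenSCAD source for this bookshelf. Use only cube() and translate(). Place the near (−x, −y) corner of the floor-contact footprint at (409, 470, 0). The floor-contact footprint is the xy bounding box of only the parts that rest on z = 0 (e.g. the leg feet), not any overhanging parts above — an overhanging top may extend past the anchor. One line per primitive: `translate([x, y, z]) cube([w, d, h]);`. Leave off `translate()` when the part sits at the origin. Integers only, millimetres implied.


translate([409, 470, 0]) cube([32, 275, 1016]);
translate([1377, 470, 0]) cube([32, 275, 1016]);
translate([441, 470, 0]) cube([936, 275, 27]);
translate([441, 470, 284]) cube([936, 275, 27]);
translate([441, 470, 568]) cube([936, 275, 27]);
translate([441, 470, 852]) cube([936, 275, 27]);


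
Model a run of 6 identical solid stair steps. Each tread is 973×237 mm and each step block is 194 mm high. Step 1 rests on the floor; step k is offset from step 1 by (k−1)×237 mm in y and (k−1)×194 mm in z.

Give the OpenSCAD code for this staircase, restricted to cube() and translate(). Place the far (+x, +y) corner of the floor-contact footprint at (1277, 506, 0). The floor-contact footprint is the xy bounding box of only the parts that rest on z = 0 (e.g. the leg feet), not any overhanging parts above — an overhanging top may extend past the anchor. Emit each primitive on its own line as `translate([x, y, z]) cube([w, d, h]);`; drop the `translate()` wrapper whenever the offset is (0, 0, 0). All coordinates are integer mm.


translate([304, 269, 0]) cube([973, 237, 194]);
translate([304, 506, 194]) cube([973, 237, 194]);
translate([304, 743, 388]) cube([973, 237, 194]);
translate([304, 980, 582]) cube([973, 237, 194]);
translate([304, 1217, 776]) cube([973, 237, 194]);
translate([304, 1454, 970]) cube([973, 237, 194]);


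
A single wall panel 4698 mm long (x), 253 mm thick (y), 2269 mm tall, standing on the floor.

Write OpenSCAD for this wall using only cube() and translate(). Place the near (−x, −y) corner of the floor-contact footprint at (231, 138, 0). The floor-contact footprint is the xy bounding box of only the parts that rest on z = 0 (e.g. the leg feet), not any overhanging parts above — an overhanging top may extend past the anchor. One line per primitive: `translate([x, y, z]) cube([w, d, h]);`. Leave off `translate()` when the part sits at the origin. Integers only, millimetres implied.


translate([231, 138, 0]) cube([4698, 253, 2269]);


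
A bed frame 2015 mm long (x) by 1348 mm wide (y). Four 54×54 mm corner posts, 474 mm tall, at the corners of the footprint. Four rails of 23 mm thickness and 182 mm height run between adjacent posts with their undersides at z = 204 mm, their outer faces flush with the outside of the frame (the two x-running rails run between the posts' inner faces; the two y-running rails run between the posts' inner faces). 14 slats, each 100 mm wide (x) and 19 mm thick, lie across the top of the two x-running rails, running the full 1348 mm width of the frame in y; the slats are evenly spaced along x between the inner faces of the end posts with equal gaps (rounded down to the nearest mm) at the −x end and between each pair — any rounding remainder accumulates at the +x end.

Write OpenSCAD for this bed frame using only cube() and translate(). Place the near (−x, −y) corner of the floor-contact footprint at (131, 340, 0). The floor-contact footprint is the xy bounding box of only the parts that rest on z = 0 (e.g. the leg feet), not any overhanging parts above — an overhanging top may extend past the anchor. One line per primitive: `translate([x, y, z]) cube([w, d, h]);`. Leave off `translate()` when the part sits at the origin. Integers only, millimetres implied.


translate([131, 340, 0]) cube([54, 54, 474]);
translate([131, 1634, 0]) cube([54, 54, 474]);
translate([2092, 340, 0]) cube([54, 54, 474]);
translate([2092, 1634, 0]) cube([54, 54, 474]);
translate([185, 340, 204]) cube([1907, 23, 182]);
translate([185, 1665, 204]) cube([1907, 23, 182]);
translate([131, 394, 204]) cube([23, 1240, 182]);
translate([2123, 394, 204]) cube([23, 1240, 182]);
translate([218, 340, 386]) cube([100, 1348, 19]);
translate([351, 340, 386]) cube([100, 1348, 19]);
translate([484, 340, 386]) cube([100, 1348, 19]);
translate([617, 340, 386]) cube([100, 1348, 19]);
translate([750, 340, 386]) cube([100, 1348, 19]);
translate([883, 340, 386]) cube([100, 1348, 19]);
translate([1016, 340, 386]) cube([100, 1348, 19]);
translate([1149, 340, 386]) cube([100, 1348, 19]);
translate([1282, 340, 386]) cube([100, 1348, 19]);
translate([1415, 340, 386]) cube([100, 1348, 19]);
translate([1548, 340, 386]) cube([100, 1348, 19]);
translate([1681, 340, 386]) cube([100, 1348, 19]);
translate([1814, 340, 386]) cube([100, 1348, 19]);
translate([1947, 340, 386]) cube([100, 1348, 19]);


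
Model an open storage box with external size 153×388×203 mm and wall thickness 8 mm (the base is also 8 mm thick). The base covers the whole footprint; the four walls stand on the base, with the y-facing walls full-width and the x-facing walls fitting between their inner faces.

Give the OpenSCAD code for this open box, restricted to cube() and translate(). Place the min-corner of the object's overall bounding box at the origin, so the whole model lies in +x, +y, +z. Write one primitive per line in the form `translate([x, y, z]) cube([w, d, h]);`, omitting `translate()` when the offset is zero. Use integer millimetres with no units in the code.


cube([153, 388, 8]);
translate([0, 0, 8]) cube([153, 8, 195]);
translate([0, 380, 8]) cube([153, 8, 195]);
translate([0, 8, 8]) cube([8, 372, 195]);
translate([145, 8, 8]) cube([8, 372, 195]);


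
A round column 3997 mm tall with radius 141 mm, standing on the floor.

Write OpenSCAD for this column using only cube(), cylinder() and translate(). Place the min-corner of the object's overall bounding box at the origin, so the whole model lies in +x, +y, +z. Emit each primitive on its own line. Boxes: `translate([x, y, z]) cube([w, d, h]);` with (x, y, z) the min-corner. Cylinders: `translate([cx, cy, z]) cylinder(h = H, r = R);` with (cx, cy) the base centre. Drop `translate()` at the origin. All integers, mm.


translate([141, 141, 0]) cylinder(h = 3997, r = 141);


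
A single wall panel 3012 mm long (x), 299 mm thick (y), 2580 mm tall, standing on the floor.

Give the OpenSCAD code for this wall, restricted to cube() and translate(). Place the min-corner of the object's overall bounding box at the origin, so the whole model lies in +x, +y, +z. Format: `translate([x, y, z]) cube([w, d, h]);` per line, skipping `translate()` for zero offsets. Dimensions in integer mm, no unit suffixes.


cube([3012, 299, 2580]);


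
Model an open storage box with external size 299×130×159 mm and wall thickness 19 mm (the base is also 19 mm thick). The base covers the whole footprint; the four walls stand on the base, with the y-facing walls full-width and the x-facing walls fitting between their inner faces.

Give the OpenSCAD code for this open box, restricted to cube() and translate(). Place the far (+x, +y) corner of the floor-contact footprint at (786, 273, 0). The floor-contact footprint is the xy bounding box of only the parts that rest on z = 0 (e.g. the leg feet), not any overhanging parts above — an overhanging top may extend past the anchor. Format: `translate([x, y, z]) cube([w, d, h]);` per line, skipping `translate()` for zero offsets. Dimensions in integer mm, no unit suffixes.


translate([487, 143, 0]) cube([299, 130, 19]);
translate([487, 143, 19]) cube([299, 19, 140]);
translate([487, 254, 19]) cube([299, 19, 140]);
translate([487, 162, 19]) cube([19, 92, 140]);
translate([767, 162, 19]) cube([19, 92, 140]);


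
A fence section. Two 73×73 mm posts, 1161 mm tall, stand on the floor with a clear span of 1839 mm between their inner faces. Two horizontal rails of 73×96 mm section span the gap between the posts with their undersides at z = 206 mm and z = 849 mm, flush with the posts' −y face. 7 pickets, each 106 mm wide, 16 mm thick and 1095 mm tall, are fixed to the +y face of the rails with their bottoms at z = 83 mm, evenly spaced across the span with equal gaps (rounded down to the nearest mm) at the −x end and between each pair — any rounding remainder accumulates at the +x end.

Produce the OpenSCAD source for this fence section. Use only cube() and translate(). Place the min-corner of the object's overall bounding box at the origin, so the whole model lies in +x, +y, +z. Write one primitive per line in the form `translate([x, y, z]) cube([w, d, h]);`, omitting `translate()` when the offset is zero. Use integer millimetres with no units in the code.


cube([73, 73, 1161]);
translate([1912, 0, 0]) cube([73, 73, 1161]);
translate([73, 0, 206]) cube([1839, 73, 96]);
translate([73, 0, 849]) cube([1839, 73, 96]);
translate([210, 73, 83]) cube([106, 16, 1095]);
translate([453, 73, 83]) cube([106, 16, 1095]);
translate([696, 73, 83]) cube([106, 16, 1095]);
translate([939, 73, 83]) cube([106, 16, 1095]);
translate([1182, 73, 83]) cube([106, 16, 1095]);
translate([1425, 73, 83]) cube([106, 16, 1095]);
translate([1668, 73, 83]) cube([106, 16, 1095]);


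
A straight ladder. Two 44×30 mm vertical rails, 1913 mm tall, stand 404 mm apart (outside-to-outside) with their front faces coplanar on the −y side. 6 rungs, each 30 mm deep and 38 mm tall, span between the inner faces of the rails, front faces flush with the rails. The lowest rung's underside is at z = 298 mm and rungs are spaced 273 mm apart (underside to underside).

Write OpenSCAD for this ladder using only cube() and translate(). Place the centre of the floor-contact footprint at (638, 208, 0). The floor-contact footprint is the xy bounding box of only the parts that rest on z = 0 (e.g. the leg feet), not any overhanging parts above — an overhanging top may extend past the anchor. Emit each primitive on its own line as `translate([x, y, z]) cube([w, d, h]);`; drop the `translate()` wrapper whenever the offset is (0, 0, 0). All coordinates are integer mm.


translate([436, 193, 0]) cube([44, 30, 1913]);
translate([796, 193, 0]) cube([44, 30, 1913]);
translate([480, 193, 298]) cube([316, 30, 38]);
translate([480, 193, 571]) cube([316, 30, 38]);
translate([480, 193, 844]) cube([316, 30, 38]);
translate([480, 193, 1117]) cube([316, 30, 38]);
translate([480, 193, 1390]) cube([316, 30, 38]);
translate([480, 193, 1663]) cube([316, 30, 38]);


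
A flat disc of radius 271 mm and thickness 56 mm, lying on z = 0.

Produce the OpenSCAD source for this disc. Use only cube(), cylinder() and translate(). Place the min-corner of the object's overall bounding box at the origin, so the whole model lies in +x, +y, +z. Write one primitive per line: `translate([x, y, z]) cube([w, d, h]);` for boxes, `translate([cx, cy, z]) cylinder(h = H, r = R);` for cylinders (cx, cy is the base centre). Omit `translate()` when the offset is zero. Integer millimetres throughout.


translate([271, 271, 0]) cylinder(h = 56, r = 271);


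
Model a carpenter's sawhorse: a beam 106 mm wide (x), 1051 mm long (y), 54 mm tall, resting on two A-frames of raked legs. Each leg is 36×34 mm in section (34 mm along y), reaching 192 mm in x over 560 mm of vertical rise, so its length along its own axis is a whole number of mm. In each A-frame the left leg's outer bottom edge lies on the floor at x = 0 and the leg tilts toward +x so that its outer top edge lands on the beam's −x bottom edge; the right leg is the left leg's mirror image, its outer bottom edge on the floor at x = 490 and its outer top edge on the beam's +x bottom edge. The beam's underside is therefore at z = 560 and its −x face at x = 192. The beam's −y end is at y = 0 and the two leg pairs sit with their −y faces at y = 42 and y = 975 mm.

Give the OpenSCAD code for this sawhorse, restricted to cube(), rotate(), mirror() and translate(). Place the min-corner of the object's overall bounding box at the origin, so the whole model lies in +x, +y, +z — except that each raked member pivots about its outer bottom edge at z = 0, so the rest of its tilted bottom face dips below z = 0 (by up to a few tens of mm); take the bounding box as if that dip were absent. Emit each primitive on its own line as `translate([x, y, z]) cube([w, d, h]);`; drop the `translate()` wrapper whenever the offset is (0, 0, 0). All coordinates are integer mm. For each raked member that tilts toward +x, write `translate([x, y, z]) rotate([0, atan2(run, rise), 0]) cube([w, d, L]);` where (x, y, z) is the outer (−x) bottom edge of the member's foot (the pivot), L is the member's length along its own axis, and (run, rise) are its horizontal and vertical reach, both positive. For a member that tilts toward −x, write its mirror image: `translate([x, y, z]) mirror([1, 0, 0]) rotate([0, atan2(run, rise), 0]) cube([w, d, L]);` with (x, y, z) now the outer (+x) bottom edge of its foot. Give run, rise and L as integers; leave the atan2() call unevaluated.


translate([192, 0, 560]) cube([106, 1051, 54]);
translate([0, 42, 0]) rotate([0, atan2(192, 560), 0]) cube([36, 34, 592]);
translate([490, 42, 0]) mirror([1, 0, 0]) rotate([0, atan2(192, 560), 0]) cube([36, 34, 592]);
translate([0, 975, 0]) rotate([0, atan2(192, 560), 0]) cube([36, 34, 592]);
translate([490, 975, 0]) mirror([1, 0, 0]) rotate([0, atan2(192, 560), 0]) cube([36, 34, 592]);


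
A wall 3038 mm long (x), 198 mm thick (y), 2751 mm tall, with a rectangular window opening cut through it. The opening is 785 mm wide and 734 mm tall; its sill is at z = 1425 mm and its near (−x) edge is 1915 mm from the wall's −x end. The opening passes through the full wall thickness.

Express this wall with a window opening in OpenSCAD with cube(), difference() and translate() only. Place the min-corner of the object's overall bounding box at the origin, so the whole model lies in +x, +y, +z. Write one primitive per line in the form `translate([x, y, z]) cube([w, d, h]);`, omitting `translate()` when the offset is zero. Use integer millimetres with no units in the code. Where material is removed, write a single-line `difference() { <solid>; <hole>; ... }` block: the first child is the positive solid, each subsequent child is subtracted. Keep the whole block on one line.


difference() { cube([3038, 198, 2751]); translate([1915, 0, 1425]) cube([785, 198, 734]); }


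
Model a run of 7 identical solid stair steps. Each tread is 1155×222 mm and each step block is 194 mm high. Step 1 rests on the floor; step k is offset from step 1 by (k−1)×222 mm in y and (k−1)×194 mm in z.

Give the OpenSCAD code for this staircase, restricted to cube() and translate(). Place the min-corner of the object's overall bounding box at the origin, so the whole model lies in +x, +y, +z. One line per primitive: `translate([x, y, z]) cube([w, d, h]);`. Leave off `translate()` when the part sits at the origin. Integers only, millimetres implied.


cube([1155, 222, 194]);
translate([0, 222, 194]) cube([1155, 222, 194]);
translate([0, 444, 388]) cube([1155, 222, 194]);
translate([0, 666, 582]) cube([1155, 222, 194]);
translate([0, 888, 776]) cube([1155, 222, 194]);
translate([0, 1110, 970]) cube([1155, 222, 194]);
translate([0, 1332, 1164]) cube([1155, 222, 194]);


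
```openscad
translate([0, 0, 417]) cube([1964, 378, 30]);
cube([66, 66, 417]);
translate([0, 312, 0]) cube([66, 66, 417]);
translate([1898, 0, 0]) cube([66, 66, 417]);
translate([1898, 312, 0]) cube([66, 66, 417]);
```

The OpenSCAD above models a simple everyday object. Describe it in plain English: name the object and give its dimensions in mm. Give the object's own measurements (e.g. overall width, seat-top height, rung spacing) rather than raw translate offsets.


A long wooden bench with a 1964 mm (x) × 378 mm (y) seat, 30 mm thick, its top surface 447 mm above the floor. Four 66 mm square legs at the seat corners, flush with the edges, run from z = 0 to the seat underside.


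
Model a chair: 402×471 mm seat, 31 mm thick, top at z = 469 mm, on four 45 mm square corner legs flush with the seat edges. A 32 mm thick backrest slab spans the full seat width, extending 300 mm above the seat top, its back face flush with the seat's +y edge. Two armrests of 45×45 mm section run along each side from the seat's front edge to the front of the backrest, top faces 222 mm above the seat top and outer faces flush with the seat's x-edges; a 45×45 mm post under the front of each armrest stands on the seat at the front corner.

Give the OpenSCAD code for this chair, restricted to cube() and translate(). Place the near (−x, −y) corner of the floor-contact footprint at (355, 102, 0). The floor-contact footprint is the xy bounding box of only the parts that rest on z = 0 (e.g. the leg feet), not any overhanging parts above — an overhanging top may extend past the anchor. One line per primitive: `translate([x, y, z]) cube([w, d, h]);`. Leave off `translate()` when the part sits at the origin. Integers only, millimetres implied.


// leg_h = 469 - 31 = 438
// arm post h = 222 - 45 = 177
translate([355, 102, 438]) cube([402, 471, 31]);
translate([355, 102, 0]) cube([45, 45, 438]);
translate([712, 102, 0]) cube([45, 45, 438]);
translate([355, 528, 0]) cube([45, 45, 438]);
translate([712, 528, 0]) cube([45, 45, 438]);
translate([355, 541, 469]) cube([402, 32, 300]);
translate([355, 102, 646]) cube([45, 439, 45]);
translate([712, 102, 646]) cube([45, 439, 45]);
translate([355, 102, 469]) cube([45, 45, 177]);
translate([712, 102, 469]) cube([45, 45, 177]);


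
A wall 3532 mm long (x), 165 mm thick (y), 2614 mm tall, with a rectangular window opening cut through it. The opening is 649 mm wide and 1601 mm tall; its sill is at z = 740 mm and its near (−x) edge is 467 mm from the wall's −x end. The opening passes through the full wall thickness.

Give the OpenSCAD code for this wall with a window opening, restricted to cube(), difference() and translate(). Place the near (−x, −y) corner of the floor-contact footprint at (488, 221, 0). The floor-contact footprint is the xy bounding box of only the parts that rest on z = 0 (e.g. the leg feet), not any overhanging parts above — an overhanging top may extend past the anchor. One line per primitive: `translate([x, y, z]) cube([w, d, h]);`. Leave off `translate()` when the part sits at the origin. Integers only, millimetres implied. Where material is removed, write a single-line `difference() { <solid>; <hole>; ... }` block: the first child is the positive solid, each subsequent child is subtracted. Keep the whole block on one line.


difference() { translate([488, 221, 0]) cube([3532, 165, 2614]); translate([955, 221, 740]) cube([649, 165, 1601]); }


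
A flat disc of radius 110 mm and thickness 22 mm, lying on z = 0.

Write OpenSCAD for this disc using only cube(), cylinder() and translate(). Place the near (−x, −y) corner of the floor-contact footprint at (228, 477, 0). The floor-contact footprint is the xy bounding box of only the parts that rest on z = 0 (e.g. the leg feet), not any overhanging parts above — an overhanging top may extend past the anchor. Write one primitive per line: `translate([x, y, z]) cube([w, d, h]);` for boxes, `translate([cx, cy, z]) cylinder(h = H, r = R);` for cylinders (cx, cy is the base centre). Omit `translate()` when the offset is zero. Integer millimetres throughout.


translate([338, 587, 0]) cylinder(h = 22, r = 110);


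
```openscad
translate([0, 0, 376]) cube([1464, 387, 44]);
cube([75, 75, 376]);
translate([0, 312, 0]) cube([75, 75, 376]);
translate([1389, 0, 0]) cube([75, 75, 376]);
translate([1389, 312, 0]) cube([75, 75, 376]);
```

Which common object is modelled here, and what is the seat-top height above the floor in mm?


A bench. The seat-top height is 420 mm.

A long slab on four corner posts — a bench. The slab sits at z = 376 with thickness 44, so the top is 376 + 44 = 420 mm.


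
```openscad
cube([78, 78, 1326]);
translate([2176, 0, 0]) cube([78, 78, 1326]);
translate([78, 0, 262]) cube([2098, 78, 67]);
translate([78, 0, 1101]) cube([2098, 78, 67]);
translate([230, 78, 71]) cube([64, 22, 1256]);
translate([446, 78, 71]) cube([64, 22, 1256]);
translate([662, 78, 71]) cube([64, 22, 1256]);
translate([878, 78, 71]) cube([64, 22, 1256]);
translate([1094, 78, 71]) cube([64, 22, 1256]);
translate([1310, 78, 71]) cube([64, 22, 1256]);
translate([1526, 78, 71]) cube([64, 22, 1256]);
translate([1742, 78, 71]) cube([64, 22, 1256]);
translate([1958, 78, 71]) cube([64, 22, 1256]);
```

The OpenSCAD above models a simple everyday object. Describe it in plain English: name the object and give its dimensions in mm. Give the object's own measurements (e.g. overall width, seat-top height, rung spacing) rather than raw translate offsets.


A fence section. Two 78×78 mm posts, 1326 mm tall, stand on the floor with a clear span of 2098 mm between their inner faces. Two horizontal rails of 78×67 mm section span the gap between the posts with their undersides at z = 262 mm and z = 1101 mm, flush with the posts' −y face. 9 pickets, each 64 mm wide, 22 mm thick and 1256 mm tall, are fixed to the +y face of the rails with their bottoms at z = 71 mm, spaced across the span with a 152 mm gap after the −x post and between neighbouring pickets, with 154 mm left before the +x post.


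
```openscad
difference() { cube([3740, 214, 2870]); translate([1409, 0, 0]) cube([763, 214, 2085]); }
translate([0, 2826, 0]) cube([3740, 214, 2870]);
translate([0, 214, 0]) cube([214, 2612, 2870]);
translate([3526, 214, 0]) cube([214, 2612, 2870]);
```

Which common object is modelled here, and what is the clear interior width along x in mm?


A single room. The interior width is 3312 mm.

Four walls enclosing a rectangle with a door in the front wall — a room. Outside width 3740 minus two 214 mm walls gives 3312 mm.


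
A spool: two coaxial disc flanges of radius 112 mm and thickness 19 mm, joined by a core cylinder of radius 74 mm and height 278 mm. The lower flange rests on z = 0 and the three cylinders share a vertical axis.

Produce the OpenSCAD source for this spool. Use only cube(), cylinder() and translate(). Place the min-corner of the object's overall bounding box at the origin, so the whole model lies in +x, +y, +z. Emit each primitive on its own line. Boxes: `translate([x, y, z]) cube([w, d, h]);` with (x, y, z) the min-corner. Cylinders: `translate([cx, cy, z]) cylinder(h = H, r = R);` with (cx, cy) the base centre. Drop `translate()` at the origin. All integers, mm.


translate([112, 112, 0]) cylinder(h = 19, r = 112);
translate([112, 112, 19]) cylinder(h = 278, r = 74);
translate([112, 112, 297]) cylinder(h = 19, r = 112);


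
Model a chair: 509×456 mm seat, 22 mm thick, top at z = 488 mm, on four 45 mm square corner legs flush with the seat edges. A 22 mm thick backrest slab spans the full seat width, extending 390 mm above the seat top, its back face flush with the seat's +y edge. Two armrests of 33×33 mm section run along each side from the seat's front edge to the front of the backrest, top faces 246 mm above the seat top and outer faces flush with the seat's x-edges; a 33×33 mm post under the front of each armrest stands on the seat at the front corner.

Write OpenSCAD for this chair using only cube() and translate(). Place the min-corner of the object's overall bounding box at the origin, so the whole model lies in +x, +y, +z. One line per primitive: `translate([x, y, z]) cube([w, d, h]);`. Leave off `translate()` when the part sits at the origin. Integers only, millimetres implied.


translate([0, 0, 466]) cube([509, 456, 22]);
cube([45, 45, 466]);
translate([464, 0, 0]) cube([45, 45, 466]);
translate([0, 411, 0]) cube([45, 45, 466]);
translate([464, 411, 0]) cube([45, 45, 466]);
translate([0, 434, 488]) cube([509, 22, 390]);
translate([0, 0, 701]) cube([33, 434, 33]);
translate([476, 0, 701]) cube([33, 434, 33]);
translate([0, 0, 488]) cube([33, 33, 213]);
translate([476, 0, 488]) cube([33, 33, 213]);


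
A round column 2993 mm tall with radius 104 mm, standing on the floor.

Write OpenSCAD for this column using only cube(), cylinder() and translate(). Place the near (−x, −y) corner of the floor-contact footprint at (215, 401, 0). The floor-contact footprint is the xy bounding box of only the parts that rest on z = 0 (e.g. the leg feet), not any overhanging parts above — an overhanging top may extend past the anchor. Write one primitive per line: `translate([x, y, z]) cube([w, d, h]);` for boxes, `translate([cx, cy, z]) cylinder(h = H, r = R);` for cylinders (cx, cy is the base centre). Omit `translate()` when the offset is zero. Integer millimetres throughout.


translate([319, 505, 0]) cylinder(h = 2993, r = 104);


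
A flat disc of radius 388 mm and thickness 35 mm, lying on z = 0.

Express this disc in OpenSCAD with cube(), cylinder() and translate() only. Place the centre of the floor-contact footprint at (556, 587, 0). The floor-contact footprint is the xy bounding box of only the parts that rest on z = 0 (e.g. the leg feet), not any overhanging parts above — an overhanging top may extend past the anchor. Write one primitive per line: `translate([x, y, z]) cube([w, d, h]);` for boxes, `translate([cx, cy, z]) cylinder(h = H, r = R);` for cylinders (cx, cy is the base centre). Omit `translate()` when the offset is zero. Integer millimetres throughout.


translate([556, 587, 0]) cylinder(h = 35, r = 388);


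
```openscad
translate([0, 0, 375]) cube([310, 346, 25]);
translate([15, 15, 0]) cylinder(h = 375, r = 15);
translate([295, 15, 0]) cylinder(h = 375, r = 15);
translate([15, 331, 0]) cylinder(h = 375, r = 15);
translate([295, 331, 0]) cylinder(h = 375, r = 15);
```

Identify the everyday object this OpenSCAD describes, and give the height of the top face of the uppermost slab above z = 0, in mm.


A stool. The seat height is 400 mm.

A 310×346×25 slab at z = 375 on four corner cylinders — a stool. The seat top is 375 + 25 = 400 mm.


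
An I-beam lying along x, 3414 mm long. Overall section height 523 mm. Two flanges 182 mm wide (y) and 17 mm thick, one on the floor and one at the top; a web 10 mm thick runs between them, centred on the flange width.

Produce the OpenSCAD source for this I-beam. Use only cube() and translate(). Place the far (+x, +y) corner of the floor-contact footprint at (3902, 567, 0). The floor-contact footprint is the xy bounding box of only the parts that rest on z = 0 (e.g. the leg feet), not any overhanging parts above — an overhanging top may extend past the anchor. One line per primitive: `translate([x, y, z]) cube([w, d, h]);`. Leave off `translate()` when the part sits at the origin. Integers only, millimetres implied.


translate([488, 385, 0]) cube([3414, 182, 17]);
translate([488, 471, 17]) cube([3414, 10, 489]);
translate([488, 385, 506]) cube([3414, 182, 17]);


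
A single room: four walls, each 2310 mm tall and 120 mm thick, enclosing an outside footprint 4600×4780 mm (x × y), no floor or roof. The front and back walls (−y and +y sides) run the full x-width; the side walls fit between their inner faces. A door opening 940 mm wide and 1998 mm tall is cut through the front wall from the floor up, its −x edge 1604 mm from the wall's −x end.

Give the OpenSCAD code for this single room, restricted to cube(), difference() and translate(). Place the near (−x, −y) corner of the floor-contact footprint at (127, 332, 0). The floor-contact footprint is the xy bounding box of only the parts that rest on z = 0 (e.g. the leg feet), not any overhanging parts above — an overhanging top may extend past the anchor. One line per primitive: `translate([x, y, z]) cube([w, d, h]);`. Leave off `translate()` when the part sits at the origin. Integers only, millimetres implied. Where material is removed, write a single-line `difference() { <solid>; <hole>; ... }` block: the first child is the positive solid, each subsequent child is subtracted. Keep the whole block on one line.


difference() { translate([127, 332, 0]) cube([4600, 120, 2310]); translate([1731, 332, 0]) cube([940, 120, 1998]); }
translate([127, 4992, 0]) cube([4600, 120, 2310]);
translate([127, 452, 0]) cube([120, 4540, 2310]);
translate([4607, 452, 0]) cube([120, 4540, 2310]);


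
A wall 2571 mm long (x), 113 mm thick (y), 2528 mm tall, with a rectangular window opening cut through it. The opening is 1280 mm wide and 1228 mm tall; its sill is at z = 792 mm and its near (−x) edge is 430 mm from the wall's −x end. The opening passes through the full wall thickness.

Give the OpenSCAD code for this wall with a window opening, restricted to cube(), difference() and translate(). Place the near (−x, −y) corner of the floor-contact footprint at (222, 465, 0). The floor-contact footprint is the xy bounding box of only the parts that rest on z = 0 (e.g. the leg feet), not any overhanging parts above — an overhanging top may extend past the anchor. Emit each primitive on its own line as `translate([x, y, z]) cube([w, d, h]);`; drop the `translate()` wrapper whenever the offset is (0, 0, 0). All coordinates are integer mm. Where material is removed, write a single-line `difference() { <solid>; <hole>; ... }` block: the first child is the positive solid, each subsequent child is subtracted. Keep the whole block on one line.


difference() { translate([222, 465, 0]) cube([2571, 113, 2528]); translate([652, 465, 792]) cube([1280, 113, 1228]); }


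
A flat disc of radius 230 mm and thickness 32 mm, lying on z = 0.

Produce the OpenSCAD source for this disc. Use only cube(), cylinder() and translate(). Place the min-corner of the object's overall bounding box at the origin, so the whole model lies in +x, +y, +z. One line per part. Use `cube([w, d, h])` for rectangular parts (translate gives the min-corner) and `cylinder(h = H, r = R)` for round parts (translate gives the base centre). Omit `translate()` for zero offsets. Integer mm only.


translate([230, 230, 0]) cylinder(h = 32, r = 230);


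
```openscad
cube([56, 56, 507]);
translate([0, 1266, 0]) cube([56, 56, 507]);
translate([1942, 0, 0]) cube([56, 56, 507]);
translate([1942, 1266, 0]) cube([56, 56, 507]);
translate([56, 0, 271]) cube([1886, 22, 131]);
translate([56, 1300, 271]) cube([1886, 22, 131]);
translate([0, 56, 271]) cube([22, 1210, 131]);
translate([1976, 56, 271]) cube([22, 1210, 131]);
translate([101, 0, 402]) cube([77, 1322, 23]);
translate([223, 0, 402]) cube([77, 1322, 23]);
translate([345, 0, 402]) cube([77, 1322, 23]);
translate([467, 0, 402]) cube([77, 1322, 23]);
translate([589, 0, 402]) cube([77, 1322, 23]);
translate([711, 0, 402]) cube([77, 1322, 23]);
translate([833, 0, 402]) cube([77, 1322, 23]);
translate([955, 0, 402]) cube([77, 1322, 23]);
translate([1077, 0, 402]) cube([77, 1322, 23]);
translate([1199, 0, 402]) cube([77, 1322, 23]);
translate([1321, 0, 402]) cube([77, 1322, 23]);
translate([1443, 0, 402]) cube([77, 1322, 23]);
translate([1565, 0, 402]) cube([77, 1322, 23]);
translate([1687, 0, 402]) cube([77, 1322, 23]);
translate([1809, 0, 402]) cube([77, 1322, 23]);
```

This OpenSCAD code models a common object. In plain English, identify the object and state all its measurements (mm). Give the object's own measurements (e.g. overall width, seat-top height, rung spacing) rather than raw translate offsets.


A bed frame 1998 mm long (x) by 1322 mm wide (y). Four 56×56 mm corner posts, 507 mm tall, at the corners of the footprint. Four rails of 22 mm thickness and 131 mm height run between adjacent posts with their undersides at z = 271 mm, their outer faces flush with the outside of the frame (the two x-running rails run between the posts' inner faces; the two y-running rails run between the posts' inner faces). 15 slats, each 77 mm wide (x) and 23 mm thick, lie across the top of the two x-running rails, running the full 1322 mm width of the frame in y; along x they sit between the end posts with a 45 mm gap after the −x posts and between neighbouring slats, leaving 56 mm before the +x posts.


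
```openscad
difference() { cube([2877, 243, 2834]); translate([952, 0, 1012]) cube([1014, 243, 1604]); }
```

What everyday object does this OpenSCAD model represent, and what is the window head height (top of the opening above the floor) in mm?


A wall with a window opening. The window head height is 2616 mm.

A wall with a rectangular opening subtracted — a window. Sill at z = 1012, opening 1604 mm tall, so the head is at 1012 + 1604 = 2616 mm.


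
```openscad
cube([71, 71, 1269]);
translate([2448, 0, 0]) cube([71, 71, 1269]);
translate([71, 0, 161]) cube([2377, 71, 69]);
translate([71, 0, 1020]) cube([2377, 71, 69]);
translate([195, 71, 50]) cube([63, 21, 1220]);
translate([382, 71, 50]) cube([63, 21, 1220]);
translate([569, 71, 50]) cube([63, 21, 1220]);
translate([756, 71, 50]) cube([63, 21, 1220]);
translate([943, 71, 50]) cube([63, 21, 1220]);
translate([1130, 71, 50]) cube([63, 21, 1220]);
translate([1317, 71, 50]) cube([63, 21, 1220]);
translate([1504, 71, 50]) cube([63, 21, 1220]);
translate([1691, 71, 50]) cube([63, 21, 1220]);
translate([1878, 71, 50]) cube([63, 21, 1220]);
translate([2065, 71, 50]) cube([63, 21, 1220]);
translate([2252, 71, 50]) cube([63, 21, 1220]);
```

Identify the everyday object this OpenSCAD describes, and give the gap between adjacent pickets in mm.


A fence section. The picket gap is 124 mm.

Two posts, two rails, 12 pickets — a fence section. Span 2377 mm holds 12 pickets of 63 mm with 13 equal gaps: ⌊(2377 − 12·63) / 13⌋ = 124 mm.


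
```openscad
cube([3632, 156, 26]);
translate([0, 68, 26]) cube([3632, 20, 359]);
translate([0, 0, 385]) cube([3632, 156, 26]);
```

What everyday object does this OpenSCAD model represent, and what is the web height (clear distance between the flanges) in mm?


An I-beam. The web height is 359 mm.

Two wide flanges with a thin centred web — an I-beam. Overall 411 mm minus two 26 mm flanges gives a web of 411 − 2·26 = 359 mm.


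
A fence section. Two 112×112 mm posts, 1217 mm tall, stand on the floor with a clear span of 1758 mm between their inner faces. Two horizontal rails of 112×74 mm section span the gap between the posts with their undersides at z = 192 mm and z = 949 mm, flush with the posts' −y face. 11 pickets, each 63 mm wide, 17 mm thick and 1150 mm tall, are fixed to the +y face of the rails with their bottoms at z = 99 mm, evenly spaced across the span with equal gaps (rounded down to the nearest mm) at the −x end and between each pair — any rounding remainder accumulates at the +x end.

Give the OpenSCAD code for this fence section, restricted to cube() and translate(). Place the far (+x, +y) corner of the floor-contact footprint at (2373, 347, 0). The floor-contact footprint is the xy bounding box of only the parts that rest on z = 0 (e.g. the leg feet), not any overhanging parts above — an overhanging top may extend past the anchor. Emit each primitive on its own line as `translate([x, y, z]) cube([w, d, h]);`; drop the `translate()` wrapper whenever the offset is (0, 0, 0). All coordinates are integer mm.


translate([391, 235, 0]) cube([112, 112, 1217]);
translate([2261, 235, 0]) cube([112, 112, 1217]);
translate([503, 235, 192]) cube([1758, 112, 74]);
translate([503, 235, 949]) cube([1758, 112, 74]);
translate([591, 347, 99]) cube([63, 17, 1150]);
translate([742, 347, 99]) cube([63, 17, 1150]);
translate([893, 347, 99]) cube([63, 17, 1150]);
translate([1044, 347, 99]) cube([63, 17, 1150]);
translate([1195, 347, 99]) cube([63, 17, 1150]);
translate([1346, 347, 99]) cube([63, 17, 1150]);
translate([1497, 347, 99]) cube([63, 17, 1150]);
translate([1648, 347, 99]) cube([63, 17, 1150]);
translate([1799, 347, 99]) cube([63, 17, 1150]);
translate([1950, 347, 99]) cube([63, 17, 1150]);
translate([2101, 347, 99]) cube([63, 17, 1150]);


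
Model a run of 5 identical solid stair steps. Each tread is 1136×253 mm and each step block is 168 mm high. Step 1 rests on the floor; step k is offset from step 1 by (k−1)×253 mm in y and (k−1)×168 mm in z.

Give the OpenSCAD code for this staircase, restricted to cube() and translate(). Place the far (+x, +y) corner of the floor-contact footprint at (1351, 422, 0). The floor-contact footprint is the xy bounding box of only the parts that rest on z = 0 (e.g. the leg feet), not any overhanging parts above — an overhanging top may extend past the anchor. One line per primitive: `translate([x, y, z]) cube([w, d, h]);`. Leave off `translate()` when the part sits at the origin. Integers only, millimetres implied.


translate([215, 169, 0]) cube([1136, 253, 168]);
translate([215, 422, 168]) cube([1136, 253, 168]);
translate([215, 675, 336]) cube([1136, 253, 168]);
translate([215, 928, 504]) cube([1136, 253, 168]);
translate([215, 1181, 672]) cube([1136, 253, 168]);


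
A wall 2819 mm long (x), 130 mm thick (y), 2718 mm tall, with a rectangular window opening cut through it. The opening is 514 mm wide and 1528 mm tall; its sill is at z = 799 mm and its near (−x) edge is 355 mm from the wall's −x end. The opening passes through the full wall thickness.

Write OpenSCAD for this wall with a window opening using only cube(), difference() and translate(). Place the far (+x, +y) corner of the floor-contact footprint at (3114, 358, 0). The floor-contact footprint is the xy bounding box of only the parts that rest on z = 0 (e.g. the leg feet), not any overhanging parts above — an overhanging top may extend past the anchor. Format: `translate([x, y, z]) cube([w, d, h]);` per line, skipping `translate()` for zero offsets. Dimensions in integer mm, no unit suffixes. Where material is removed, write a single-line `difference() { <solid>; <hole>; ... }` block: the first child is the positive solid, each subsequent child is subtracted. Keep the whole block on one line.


difference() { translate([295, 228, 0]) cube([2819, 130, 2718]); translate([650, 228, 799]) cube([514, 130, 1528]); }


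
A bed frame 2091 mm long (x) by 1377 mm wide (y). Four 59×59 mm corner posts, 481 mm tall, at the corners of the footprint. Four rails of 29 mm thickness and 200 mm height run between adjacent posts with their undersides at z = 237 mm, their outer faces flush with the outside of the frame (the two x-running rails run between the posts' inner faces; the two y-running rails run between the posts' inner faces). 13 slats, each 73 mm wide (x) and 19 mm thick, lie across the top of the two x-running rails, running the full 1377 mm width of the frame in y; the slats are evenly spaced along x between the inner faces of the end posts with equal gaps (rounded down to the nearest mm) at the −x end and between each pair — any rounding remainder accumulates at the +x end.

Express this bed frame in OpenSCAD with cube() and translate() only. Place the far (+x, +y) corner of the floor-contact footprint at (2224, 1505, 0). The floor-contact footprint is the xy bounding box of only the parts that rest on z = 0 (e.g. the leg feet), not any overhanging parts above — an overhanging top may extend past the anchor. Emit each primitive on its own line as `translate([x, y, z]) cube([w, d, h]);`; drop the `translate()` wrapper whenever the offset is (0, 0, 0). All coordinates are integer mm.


// slat z = rail_z + rail_h = 237 + 200 = 437
// slat gap = ⌊(1973 − 13·73) / 14⌋ = 73
translate([133, 128, 0]) cube([59, 59, 481]);
translate([133, 1446, 0]) cube([59, 59, 481]);
translate([2165, 128, 0]) cube([59, 59, 481]);
translate([2165, 1446, 0]) cube([59, 59, 481]);
translate([192, 128, 237]) cube([1973, 29, 200]);
translate([192, 1476, 237]) cube([1973, 29, 200]);
translate([133, 187, 237]) cube([29, 1259, 200]);
translate([2195, 187, 237]) cube([29, 1259, 200]);
translate([265, 128, 437]) cube([73, 1377, 19]);
translate([411, 128, 437]) cube([73, 1377, 19]);
translate([557, 128, 437]) cube([73, 1377, 19]);
translate([703, 128, 437]) cube([73, 1377, 19]);
translate([849, 128, 437]) cube([73, 1377, 19]);
translate([995, 128, 437]) cube([73, 1377, 19]);
translate([1141, 128, 437]) cube([73, 1377, 19]);
translate([1287, 128, 437]) cube([73, 1377, 19]);
translate([1433, 128, 437]) cube([73, 1377, 19]);
translate([1579, 128, 437]) cube([73, 1377, 19]);
translate([1725, 128, 437]) cube([73, 1377, 19]);
translate([1871, 128, 437]) cube([73, 1377, 19]);
translate([2017, 128, 437]) cube([73, 1377, 19]);
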